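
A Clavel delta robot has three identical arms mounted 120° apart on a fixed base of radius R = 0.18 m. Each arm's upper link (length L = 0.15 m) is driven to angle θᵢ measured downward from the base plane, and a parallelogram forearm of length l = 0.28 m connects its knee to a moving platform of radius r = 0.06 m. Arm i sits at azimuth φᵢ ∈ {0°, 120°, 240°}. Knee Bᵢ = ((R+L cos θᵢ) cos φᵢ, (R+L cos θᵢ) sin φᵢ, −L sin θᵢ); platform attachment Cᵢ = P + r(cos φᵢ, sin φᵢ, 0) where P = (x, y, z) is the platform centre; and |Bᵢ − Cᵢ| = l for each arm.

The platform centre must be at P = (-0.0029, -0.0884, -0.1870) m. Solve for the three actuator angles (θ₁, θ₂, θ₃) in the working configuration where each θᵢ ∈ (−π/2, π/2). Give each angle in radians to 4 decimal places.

arm 1 (φ=0.0°): x'=-0.0029, y'=-0.0884
  A cos θ + B sin θ = C:  0.1229·cos θ + -0.1870·sin θ = -0.0066
  γ=atan2(-0.1870,0.1229)=-0.9894;  ψ=arccos(-0.0296)=1.6004;  θ1=γ+ψ≈0.6111
rotate P by −φ2: (-0.0751, 0.0467, -0.1870)
  A=0.1951, B=-0.1870, C=(l²−L²−A²−y'²−z²)/(2L)=-0.0644
  √(A²+B²)=0.2703;  θ2 = -0.7642+1.8114 ≈ 1.0472
φ3=240.0° → target in arm frame (0.0780, 0.0417)
  e−x'=0.0420;  (l²−L²−(e−x')²−y'²−z²)/2L = 0.0581
  γ=atan2(-0.1870,0.0420)=-1.3499;  ψ=arccos(0.3031)=1.2628;  θ3=γ+ψ≈-0.0871

θ₁ = 0.6111, θ₂ = 1.0472, θ₃ = -0.0871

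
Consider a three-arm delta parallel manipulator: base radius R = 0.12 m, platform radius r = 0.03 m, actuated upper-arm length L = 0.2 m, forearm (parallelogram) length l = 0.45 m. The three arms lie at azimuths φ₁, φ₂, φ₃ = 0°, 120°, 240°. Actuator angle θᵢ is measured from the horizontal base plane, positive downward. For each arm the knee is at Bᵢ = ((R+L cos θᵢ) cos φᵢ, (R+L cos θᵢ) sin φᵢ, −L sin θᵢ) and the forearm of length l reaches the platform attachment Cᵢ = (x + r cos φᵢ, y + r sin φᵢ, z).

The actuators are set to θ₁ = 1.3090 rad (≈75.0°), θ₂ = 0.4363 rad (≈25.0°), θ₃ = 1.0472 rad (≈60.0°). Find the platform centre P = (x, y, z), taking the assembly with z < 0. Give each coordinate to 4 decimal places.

φ1=0.0°: virtual centre (0.1418, 0.0000, -0.1932), radius l
centre 2 = (0.2713·cos120.0°, 0.2713·sin120.0°, -0.0845) = (-0.1356, 0.2349, -0.0845)
φ3=240.0°: virtual centre (-0.0950, -0.1645, -0.1732), radius l
subtract pairs → two planes through P
plane₁₂: -0.5548x+0.4698y+0.2173z = 0.0233
Cramer: x(z) = -0.0290+0.2229z;  y(z) = 0.0154-0.1993z
quadratic in z: (1.0894)z²+(0.3041)z+(-0.1358)=0, √Δ=0.8271 → z ∈ {-0.5192, 0.2401}; z = -0.5192 (taking z<0)
x = -0.1448, y = 0.1189

(-0.1448, 0.1189, -0.5192)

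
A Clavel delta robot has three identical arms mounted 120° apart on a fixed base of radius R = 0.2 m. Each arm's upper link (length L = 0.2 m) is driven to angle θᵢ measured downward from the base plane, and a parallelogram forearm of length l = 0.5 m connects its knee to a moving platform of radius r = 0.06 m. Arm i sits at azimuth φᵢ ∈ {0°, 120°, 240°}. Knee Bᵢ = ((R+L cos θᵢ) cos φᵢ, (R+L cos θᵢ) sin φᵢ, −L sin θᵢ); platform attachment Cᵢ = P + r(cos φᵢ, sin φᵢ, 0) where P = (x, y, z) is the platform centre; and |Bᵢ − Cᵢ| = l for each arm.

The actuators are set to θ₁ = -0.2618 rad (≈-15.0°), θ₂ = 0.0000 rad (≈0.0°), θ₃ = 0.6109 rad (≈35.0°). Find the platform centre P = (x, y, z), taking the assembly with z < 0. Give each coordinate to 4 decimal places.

(0.0889, 0.0892, -0.3753)

S1 = (0.3332·cos0.0°, 0.3332·sin0.0°, 0.0518) = (0.3332, 0.0000, 0.0518)
arm 2 at φ=120.0°: e+L cos θ2 = 0.3400;  S2 = (-0.1700, 0.2944, 0.0000)
S3 = (0.3038·cos240.0°, 0.3038·sin240.0°, -0.1147) = (-0.1519, -0.2631, -0.1147)
|S₂|²−|S₁|² = 0.0019;  |S₃|²−|S₁|² = -0.0082
plane₁₂: -1.0064x+0.5889y+-0.1035z = 0.0019
Cramer: x(z) = 0.0035-0.2276z;  y(z) = 0.0092-0.2131z
sphere 1 gives Az²+Bz+C=0 with A=1.0972, B=0.0426, C=-0.1385;  B²−4AC=0.6098;  roots -0.3753, 0.3364;  negative root z = -0.3753
x = 0.0889, y = 0.0892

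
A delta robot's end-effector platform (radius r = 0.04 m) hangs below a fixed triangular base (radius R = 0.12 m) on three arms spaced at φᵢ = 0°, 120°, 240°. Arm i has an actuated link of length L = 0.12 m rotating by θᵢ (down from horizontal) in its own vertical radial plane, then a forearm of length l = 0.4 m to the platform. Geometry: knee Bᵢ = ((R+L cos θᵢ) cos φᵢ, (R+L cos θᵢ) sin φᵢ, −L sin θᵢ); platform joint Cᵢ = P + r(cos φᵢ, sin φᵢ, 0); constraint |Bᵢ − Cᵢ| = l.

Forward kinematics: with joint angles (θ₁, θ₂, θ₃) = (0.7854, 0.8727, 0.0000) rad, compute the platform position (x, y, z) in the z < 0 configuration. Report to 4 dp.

(-0.0556, -0.1245, -0.3945)

arm 1 at φ=0.0°: (R−r)+L cos θ1 = 0.1649;  centre 1 = (0.1649, 0.0000, -0.0849)
arm 2 at φ=120.0°: (R−r)+L cos θ2 = 0.1571;  centre 2 = (-0.0786, 0.1361, -0.0919)
φ3=240.0°: virtual centre (-0.1000, -0.1732, 0.0000), radius l
eliminate P² terms by subtracting sphere 1 from 2 and 3
plane₁₂: -0.4868x+0.2722y+-0.0142z = -0.0012
Cramer: x(z) = -0.0035+0.1320z;  y(z) = -0.0108+0.2881z
sphere 1 gives Az²+Bz+C=0 with A=1.1004, B=0.1190, C=-0.1243;  B²−4AC=0.5614;  roots -0.3945, 0.2864;  negative root z = -0.3945
x = -0.0556, y = -0.1245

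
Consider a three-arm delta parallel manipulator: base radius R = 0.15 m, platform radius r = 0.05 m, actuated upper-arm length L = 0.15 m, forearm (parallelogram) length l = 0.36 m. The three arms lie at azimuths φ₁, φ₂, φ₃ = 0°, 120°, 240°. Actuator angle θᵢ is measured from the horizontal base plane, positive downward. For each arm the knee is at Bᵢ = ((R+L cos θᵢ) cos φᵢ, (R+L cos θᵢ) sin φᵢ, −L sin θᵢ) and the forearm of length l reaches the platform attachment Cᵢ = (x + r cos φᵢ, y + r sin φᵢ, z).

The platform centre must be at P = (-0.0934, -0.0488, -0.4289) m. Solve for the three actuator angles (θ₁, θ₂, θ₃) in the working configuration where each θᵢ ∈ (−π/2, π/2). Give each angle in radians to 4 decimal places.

θ₁ = 1.3963, θ₂ = 1.0469, θ₃ = 0.6981

arm 1 (φ=0.0°): x'=-0.0934, y'=-0.0488
  A cos θ + B sin θ = C:  0.1934·cos θ + -0.4289·sin θ = -0.3888
  γ=atan2(-0.4289,0.1934)=-1.1472;  ψ=arccos(-0.8264)=2.5434;  θ1=γ+ψ≈1.3963
φ2=120.0° → target in arm frame (0.0044, 0.1053)
  A=0.0956, B=-0.4289, C=(l²−L²−A²−y'²−z²)/(2L)=-0.3236
  γ=atan2(-0.4289,0.0956)=-1.3516;  ψ=arccos(-0.7364)=2.3985;  θ2=γ+ψ≈1.0469
arm 3 (φ=240.0°): x'=0.0890, y'=-0.0565
  e−x'=0.0110;  (l²−L²−(e−x')²−y'²−z²)/2L = -0.2672
  √(A²+B²)=0.4290;  θ3 = -1.5451+2.2432 ≈ 0.6981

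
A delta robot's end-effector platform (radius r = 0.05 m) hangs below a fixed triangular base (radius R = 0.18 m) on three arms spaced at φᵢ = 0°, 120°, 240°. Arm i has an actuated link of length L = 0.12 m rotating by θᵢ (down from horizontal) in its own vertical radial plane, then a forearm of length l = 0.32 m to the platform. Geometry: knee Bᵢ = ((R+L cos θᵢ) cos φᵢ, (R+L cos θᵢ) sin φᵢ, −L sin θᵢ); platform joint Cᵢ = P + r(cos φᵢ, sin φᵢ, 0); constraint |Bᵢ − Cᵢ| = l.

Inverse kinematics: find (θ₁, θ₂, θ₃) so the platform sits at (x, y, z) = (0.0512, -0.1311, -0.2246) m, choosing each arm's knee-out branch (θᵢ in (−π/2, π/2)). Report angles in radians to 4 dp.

θ₁ = 0.0870, θ₂ = 1.3087, θ₃ = -0.2619

rotate P by −φ1: (0.0512, -0.1311, -0.2246)
  e−x'=0.0788;  (l²−L²−(e−x')²−y'²−z²)/2L = 0.0590
  √(A²+B²)=0.2380;  θ1 = -1.2334+1.3203 ≈ 0.0870
rotate P by −φ2: (-0.1391, 0.0212, -0.2246)
  A=0.2691, B=-0.2246, C=(l²−L²−A²−y'²−z²)/(2L)=-0.1472
  θ2 = atan2(B,A) + arccos(C/0.3505) = 1.3087
arm 3 (φ=240.0°): x'=0.0879, y'=0.1099
  A=0.0421, B=-0.2246, C=(l²−L²−A²−y'²−z²)/(2L)=0.0988
  θ3 = atan2(B,A) + arccos(C/0.2285) = -0.2619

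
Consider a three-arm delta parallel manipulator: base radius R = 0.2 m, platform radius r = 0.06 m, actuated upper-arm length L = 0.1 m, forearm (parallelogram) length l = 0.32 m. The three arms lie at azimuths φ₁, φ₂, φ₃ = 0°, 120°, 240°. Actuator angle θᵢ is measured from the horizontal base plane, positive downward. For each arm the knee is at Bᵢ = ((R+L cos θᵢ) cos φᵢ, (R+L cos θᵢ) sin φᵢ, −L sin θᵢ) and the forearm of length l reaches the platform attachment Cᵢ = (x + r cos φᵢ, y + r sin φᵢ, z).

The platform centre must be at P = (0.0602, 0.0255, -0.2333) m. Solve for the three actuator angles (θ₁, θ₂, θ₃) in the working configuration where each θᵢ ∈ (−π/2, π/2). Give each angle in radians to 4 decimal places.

φ1=0.0° → target in arm frame (0.0602, 0.0255)
  A=0.0798, B=-0.2333, C=(l²−L²−A²−y'²−z²)/(2L)=0.1548
  θ1 = atan2(B,A) + arccos(C/0.2466) = -0.3490
arm 2 (φ=120.0°): x'=-0.0080, y'=-0.0649
  e−x'=0.1480;  (l²−L²−(e−x')²−y'²−z²)/2L = 0.0593
  √(A²+B²)=0.2763;  θ2 = -1.0054+1.3546 ≈ 0.3492
rotate P by −φ3: (-0.0522, 0.0394, -0.2333)
  A=0.1922, B=-0.2333, C=(l²−L²−A²−y'²−z²)/(2L)=-0.0026
  √(A²+B²)=0.3023;  θ3 = -0.8817+1.5793 ≈ 0.6976

θ₁ = -0.3490, θ₂ = 0.3492, θ₃ = 0.6976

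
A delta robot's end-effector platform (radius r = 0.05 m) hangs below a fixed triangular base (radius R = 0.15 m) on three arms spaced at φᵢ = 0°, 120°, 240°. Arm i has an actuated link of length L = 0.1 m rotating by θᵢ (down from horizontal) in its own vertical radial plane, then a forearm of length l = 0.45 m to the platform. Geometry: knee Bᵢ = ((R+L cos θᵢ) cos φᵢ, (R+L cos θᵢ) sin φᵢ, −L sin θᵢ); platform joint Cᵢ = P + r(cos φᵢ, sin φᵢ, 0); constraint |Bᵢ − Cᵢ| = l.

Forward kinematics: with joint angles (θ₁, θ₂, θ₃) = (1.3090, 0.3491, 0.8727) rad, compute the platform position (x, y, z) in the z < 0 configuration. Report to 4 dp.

(-0.1110, 0.0689, -0.4729)

O1 = (0.1259·cos0.0°, 0.1259·sin0.0°, -0.0966) = (0.1259, 0.0000, -0.0966)
O2 = (0.1940·cos120.0°, 0.1940·sin120.0°, -0.0342) = (-0.0970, 0.1680, -0.0342)
O3 = (0.1643·cos240.0°, 0.1643·sin240.0°, -0.0766) = (-0.0821, -0.1423, -0.0766)
subtract pairs → two planes through P
plane₁₂: -0.4457x+0.3360y+0.1248z = 0.0136
det = 0.2666;  x = -0.0242+0.1835z,  y = 0.0084+-0.1279z
into |P−O₁|² = l²: 1.0500z² + 0.1359z + -0.1706 = 0;  Δ = 0.7349;  z = -0.4729 or 0.3435 → z<0 root = -0.4729
x = -0.1110, y = 0.0689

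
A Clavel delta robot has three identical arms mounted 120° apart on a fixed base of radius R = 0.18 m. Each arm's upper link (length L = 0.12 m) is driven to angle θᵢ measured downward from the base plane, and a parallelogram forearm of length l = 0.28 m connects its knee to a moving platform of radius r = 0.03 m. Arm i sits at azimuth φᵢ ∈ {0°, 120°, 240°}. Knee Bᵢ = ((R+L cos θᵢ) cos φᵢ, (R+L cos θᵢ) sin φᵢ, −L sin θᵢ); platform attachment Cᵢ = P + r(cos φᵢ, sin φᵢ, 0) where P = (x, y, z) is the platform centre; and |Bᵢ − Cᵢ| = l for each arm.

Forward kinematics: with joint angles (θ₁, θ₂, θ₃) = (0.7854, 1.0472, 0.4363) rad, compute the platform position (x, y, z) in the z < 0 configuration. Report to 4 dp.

φ1=0.0°: virtual centre (0.2349, 0.0000, -0.0849), radius l
φ2=120.0°: virtual centre (-0.1050, 0.1819, -0.1039), radius l
centre 3 = (0.2588·cos240.0°, 0.2588·sin240.0°, -0.0507) = (-0.1294, -0.2241, -0.0507)
|centre ₂|²−|centre ₁|² = -0.0075;  |centre ₃|²−|centre ₁|² = 0.0072
[-0.6797 0.3637 -0.0381]·P = -0.0075;  [-0.7285 -0.4482 0.0683]·P = 0.0072
det = 0.5696;  x = 0.0013+0.0136z,  y = -0.0181+0.1303z
quadratic in z: (1.0172)z²+(0.1586)z+(-0.0163)=0, √Δ=0.3026 → z ∈ {-0.2267, 0.0708}; z = -0.2267 (taking z<0)
x = -0.0018, y = -0.0476

(-0.0018, -0.0476, -0.2267)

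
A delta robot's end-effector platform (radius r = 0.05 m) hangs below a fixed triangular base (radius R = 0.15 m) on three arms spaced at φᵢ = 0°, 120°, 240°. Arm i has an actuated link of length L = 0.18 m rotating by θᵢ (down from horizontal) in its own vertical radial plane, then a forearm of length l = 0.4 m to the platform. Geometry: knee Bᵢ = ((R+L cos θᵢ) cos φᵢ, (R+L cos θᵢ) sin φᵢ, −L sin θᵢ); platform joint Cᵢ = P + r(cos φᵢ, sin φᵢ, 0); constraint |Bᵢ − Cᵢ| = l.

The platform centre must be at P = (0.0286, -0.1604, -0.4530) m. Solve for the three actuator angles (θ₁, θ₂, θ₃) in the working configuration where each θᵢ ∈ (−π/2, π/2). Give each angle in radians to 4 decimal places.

θ₁ = 0.8729, θ₂ = 1.3965, θ₃ = 0.5237

φ1=0.0° → target in arm frame (0.0286, -0.1604)
  e−x'=0.0714;  (l²−L²−(e−x')²−y'²−z²)/2L = -0.3012
  θ1 = atan2(B,A) + arccos(C/0.4586) = 0.8729
arm 2 (φ=120.0°): x'=-0.1532, y'=0.0554
  A=0.2532, B=-0.4530, C=(l²−L²−A²−y'²−z²)/(2L)=-0.4022
  √(A²+B²)=0.5190;  θ2 = -1.0611+2.4576 ≈ 1.3965
arm 3 (φ=240.0°): x'=0.1246, y'=0.1050
  e−x'=-0.0246;  (l²−L²−(e−x')²−y'²−z²)/2L = -0.2479
  √(A²+B²)=0.4537;  θ3 = -1.6251+2.1488 ≈ 0.5237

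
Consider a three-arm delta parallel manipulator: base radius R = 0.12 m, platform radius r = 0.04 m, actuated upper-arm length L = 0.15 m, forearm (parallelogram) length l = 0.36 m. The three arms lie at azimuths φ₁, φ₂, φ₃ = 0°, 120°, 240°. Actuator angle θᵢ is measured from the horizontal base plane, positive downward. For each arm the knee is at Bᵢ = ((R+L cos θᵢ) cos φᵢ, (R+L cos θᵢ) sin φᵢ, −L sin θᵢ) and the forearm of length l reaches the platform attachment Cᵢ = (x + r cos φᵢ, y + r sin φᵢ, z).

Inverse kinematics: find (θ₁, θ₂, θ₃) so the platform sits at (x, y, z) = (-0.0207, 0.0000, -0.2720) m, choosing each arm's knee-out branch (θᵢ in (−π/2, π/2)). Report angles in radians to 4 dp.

arm 1 (φ=0.0°): x'=-0.0207, y'=0.0000
  A cos θ + B sin θ = C:  0.1007·cos θ + -0.2720·sin θ = 0.0766
  γ=atan2(-0.2720,0.1007)=-1.2162;  ψ=arccos(0.2640)=1.3036;  θ1=γ+ψ≈0.0874
arm 2 (φ=120.0°): x'=0.0103, y'=0.0179
  A=0.0696, B=-0.2720, C=(l²−L²−A²−y'²−z²)/(2L)=0.0931
  γ=atan2(-0.2720,0.0696)=-1.3201;  ψ=arccos(0.3317)=1.2326;  θ2=γ+ψ≈-0.0875
rotate P by −φ3: (0.0104, -0.0179, -0.2720)
  e−x'=0.0696;  (l²−L²−(e−x')²−y'²−z²)/2L = 0.0931
  √(A²+B²)=0.2808;  θ3 = -1.3201+1.2326 ≈ -0.0875

θ₁ = 0.0874, θ₂ = -0.0875, θ₃ = -0.0875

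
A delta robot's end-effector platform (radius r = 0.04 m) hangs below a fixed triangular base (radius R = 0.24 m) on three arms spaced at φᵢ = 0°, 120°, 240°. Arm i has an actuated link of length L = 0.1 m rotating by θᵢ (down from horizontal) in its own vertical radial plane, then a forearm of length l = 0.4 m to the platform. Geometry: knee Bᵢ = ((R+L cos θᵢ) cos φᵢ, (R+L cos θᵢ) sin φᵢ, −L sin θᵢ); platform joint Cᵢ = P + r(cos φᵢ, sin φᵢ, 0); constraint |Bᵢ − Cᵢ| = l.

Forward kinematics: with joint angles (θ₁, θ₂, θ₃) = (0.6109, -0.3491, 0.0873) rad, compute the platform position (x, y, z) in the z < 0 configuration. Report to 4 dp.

(-0.0521, 0.0212, -0.2765)

O1 = (0.2819·cos0.0°, 0.2819·sin0.0°, -0.0574) = (0.2819, 0.0000, -0.0574)
φ2=120.0°: virtual centre (-0.1470, 0.2546, 0.0342), radius l
φ3=240.0°: virtual centre (-0.1498, -0.2595, -0.0087), radius l
|O₂|²−|O₁|² = 0.0048;  |O₃|²−|O₁|² = 0.0071
linear system: -0.8578x+0.5092y = 0.0048−0.1831z; -0.8634x+-0.5190y = 0.0071−0.0973z
det = 0.8848;  x = -0.0069+0.1634z,  y = -0.0022+-0.0844z
quadratic in z: (1.0338)z²+(0.0207)z+(-0.0733)=0, √Δ=0.5509 → z ∈ {-0.2765, 0.2564}; z = -0.2765 (taking z<0)
x = -0.0521, y = 0.0212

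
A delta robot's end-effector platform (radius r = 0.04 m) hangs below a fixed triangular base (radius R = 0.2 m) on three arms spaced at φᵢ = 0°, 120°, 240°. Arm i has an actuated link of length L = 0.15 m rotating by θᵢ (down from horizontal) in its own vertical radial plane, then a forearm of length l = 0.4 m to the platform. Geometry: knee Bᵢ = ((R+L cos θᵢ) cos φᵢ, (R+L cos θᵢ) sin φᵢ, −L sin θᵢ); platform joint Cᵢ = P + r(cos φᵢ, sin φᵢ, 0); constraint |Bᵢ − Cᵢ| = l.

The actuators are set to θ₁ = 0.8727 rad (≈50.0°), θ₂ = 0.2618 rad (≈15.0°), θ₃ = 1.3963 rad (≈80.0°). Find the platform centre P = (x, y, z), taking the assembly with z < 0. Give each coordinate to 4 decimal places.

(0.0021, 0.1444, -0.3878)

φ1=0.0°: virtual centre (0.2564, 0.0000, -0.1149), radius l
S2 = (0.3049·cos120.0°, 0.3049·sin120.0°, -0.0388) = (-0.1524, 0.2640, -0.0388)
φ3=240.0°: virtual centre (-0.0930, -0.1611, -0.1477), radius l
|S₂|²−|S₁|² = 0.0155;  |S₃|²−|S₁|² = -0.0225
[-0.8177 0.5281 0.1522]·P = 0.0155;  [-0.6989 -0.3222 -0.0656]·P = -0.0225
det = 0.6326;  x = 0.0109+0.0227z,  y = 0.0462+-0.2530z
sphere 1 gives Az²+Bz+C=0 with A=1.0645, B=0.1953, C=-0.0844;  B²−4AC=0.3974;  roots -0.3878, 0.2044;  negative root z = -0.3878
x = 0.0021, y = 0.1444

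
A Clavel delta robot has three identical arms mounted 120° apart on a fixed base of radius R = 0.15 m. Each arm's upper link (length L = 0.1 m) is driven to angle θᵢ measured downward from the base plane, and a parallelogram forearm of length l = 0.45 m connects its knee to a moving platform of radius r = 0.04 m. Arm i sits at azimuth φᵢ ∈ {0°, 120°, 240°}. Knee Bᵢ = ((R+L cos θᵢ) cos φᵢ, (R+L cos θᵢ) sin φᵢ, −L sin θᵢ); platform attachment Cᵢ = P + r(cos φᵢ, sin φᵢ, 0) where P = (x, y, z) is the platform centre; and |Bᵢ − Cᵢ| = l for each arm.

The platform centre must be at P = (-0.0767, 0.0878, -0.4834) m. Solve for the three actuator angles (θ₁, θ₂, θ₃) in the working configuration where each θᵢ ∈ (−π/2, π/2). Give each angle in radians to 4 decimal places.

θ₁ = 1.3093, θ₂ = 0.4369, θ₃ = 1.1348

φ1=0.0° → target in arm frame (-0.0767, 0.0878)
  A=0.1867, B=-0.4834, C=(l²−L²−A²−y'²−z²)/(2L)=-0.4187
  γ=atan2(-0.4834,0.1867)=-1.2022;  ψ=arccos(-0.8080)=2.5115;  θ1=γ+ψ≈1.3093
arm 2 (φ=120.0°): x'=0.1144, y'=0.0225
  A=-0.0044, B=-0.4834, C=(l²−L²−A²−y'²−z²)/(2L)=-0.2085
  θ2 = atan2(B,A) + arccos(C/0.4834) = 0.4369
φ3=240.0° → target in arm frame (-0.0377, -0.1103)
  A cos θ + B sin θ = C:  0.1477·cos θ + -0.4834·sin θ = -0.3758
  √(A²+B²)=0.5055;  θ3 = -1.2743+2.4090 ≈ 1.1348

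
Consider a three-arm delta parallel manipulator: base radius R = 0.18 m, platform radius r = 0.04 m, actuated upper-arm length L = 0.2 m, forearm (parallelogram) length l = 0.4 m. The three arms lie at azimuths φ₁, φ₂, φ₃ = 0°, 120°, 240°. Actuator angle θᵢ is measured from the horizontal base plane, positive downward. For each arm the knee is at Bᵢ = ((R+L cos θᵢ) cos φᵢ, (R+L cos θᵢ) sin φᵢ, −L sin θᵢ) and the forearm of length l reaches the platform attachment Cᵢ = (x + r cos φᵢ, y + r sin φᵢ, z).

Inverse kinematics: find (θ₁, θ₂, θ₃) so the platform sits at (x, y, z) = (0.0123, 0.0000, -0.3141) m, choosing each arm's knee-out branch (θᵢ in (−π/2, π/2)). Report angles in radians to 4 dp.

θ₁ = 0.3490, θ₂ = 0.4365, θ₃ = 0.4365

rotate P by −φ1: (0.0123, 0.0000, -0.3141)
  e−x'=0.1277;  (l²−L²−(e−x')²−y'²−z²)/2L = 0.0126
  θ1 = atan2(B,A) + arccos(C/0.3391) = 0.3490
φ2=120.0° → target in arm frame (-0.0061, -0.0107)
  A=0.1461, B=-0.3141, C=(l²−L²−A²−y'²−z²)/(2L)=-0.0003
  θ2 = atan2(B,A) + arccos(C/0.3464) = 0.4365
arm 3 (φ=240.0°): x'=-0.0062, y'=0.0107
  A=0.1462, B=-0.3141, C=(l²−L²−A²−y'²−z²)/(2L)=-0.0003
  γ=atan2(-0.3141,0.1462)=-1.1353;  ψ=arccos(-0.0010)=1.5717;  θ3=γ+ψ≈0.4365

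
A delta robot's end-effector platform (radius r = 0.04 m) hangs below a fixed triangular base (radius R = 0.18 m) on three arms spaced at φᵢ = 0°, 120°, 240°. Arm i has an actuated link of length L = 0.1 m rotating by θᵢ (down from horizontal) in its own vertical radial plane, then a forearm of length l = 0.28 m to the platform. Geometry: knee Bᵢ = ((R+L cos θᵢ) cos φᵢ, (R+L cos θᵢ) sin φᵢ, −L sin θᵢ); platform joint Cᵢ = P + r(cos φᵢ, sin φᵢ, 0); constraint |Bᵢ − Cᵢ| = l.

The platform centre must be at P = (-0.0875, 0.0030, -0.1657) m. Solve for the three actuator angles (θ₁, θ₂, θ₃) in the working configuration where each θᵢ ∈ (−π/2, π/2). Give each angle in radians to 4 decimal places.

φ1=0.0° → target in arm frame (-0.0875, 0.0030)
  e−x'=0.2275;  (l²−L²−(e−x')²−y'²−z²)/2L = -0.0541
  θ1 = atan2(B,A) + arccos(C/0.2814) = 1.1348
arm 2 (φ=120.0°): x'=0.0463, y'=0.0743
  A cos θ + B sin θ = C:  0.0937·cos θ + -0.1657·sin θ = 0.1333
  θ2 = atan2(B,A) + arccos(C/0.1903) = -0.2613
φ3=240.0° → target in arm frame (0.0412, -0.0773)
  A=0.0988, B=-0.1657, C=(l²−L²−A²−y'²−z²)/(2L)=0.1260
  √(A²+B²)=0.1929;  θ3 = -1.0329+0.8592 ≈ -0.1737

θ₁ = 1.1348, θ₂ = -0.2613, θ₃ = -0.1737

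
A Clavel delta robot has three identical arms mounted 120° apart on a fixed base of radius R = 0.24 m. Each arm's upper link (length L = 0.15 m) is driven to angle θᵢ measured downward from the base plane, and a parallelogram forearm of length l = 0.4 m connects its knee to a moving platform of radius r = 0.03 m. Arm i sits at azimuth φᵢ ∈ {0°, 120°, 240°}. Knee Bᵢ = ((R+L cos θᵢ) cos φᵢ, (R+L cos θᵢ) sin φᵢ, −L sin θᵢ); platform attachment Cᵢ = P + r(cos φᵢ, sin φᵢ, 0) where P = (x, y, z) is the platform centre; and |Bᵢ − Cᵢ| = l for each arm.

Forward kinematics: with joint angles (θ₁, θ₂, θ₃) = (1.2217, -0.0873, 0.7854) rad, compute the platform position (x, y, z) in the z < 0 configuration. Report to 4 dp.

(-0.0995, 0.0725, -0.2977)

φ1=0.0°: virtual centre (0.2613, 0.0000, -0.1410), radius l
φ2=120.0°: virtual centre (-0.1797, 0.3113, 0.0131), radius l
O3 = (0.3161·cos240.0°, 0.3161·sin240.0°, -0.1061) = (-0.1580, -0.2737, -0.1061)
eliminate P² terms by subtracting sphere 1 from 2 and 3
plane₁₂: -0.8820x+0.6225y+0.3081z = 0.0412
det = 1.0050;  x = -0.0367+0.2110z,  y = 0.0142+-0.1958z
quadratic in z: (1.0829)z²+(0.1506)z+(-0.0511)=0, √Δ=0.4941 → z ∈ {-0.2977, 0.1586}; z = -0.2977 (taking z<0)
x = -0.0995, y = 0.0725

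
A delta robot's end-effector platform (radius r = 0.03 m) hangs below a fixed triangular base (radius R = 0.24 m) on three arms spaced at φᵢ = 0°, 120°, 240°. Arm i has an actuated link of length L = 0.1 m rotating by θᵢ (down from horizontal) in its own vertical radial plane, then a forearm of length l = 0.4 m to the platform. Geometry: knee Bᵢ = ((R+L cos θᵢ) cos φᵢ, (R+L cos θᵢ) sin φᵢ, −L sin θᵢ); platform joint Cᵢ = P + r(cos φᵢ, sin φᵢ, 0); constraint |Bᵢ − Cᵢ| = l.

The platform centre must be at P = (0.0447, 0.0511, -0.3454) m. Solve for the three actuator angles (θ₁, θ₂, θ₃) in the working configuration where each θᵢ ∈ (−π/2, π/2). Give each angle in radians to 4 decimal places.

φ1=0.0° → target in arm frame (0.0447, 0.0511)
  e−x'=0.1653;  (l²−L²−(e−x')²−y'²−z²)/2L = 0.0038
  θ1 = atan2(B,A) + arccos(C/0.3829) = 0.4364
φ2=120.0° → target in arm frame (0.0219, -0.0643)
  A cos θ + B sin θ = C:  0.1881·cos θ + -0.3454·sin θ = -0.0441
  √(A²+B²)=0.3933;  θ2 = -1.0721+1.6830 ≈ 0.6109
arm 3 (φ=240.0°): x'=-0.0666, y'=0.0132
  e−x'=0.2766;  (l²−L²−(e−x')²−y'²−z²)/2L = -0.2299
  θ3 = atan2(B,A) + arccos(C/0.4425) = 1.2216

θ₁ = 0.4364, θ₂ = 0.6109, θ₃ = 1.2216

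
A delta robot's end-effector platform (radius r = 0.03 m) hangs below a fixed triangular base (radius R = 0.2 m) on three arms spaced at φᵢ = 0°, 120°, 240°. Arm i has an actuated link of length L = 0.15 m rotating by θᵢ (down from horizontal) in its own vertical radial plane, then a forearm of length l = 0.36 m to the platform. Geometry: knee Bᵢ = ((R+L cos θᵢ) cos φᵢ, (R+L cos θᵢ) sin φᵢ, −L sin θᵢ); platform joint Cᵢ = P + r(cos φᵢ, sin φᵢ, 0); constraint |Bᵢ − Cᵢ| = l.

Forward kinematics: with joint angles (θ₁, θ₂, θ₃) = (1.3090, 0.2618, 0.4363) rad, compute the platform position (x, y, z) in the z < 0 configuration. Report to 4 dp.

(-0.1214, 0.0150, -0.2876)

φ1=0.0°: virtual centre (0.2088, 0.0000, -0.1449), radius l
arm 2 at φ=120.0°: ρ2 = 0.3149;  O2 = (-0.1574, 0.2727, -0.0388)
φ3=240.0°: virtual centre (-0.1530, -0.2650, -0.0634), radius l
eliminate P² terms by subtracting sphere 1 from 2 and 3
plane₁₂: -0.7325x+0.5454y+0.2121z = 0.0361
Cramer: x(z) = -0.0474+0.2572z;  y(z) = 0.0024-0.0436z
into |P−O₁|² = l²: 1.0680z² + 0.1578z + -0.0429 = 0;  Δ = 0.2083;  z = -0.2876 or 0.1398 → z<0 root = -0.2876
x = -0.1214, y = 0.0150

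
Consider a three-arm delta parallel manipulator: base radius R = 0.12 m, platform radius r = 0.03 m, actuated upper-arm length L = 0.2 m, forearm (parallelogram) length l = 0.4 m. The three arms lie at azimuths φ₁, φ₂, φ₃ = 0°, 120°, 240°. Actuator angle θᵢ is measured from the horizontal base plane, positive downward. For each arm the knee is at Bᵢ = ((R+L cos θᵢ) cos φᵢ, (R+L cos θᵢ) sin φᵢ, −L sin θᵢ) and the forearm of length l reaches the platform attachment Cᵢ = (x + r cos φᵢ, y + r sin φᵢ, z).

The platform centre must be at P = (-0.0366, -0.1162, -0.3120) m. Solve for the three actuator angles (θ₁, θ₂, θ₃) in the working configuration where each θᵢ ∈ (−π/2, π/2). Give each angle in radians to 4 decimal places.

arm 1 (φ=0.0°): x'=-0.0366, y'=-0.1162
  e−x'=0.1266;  (l²−L²−(e−x')²−y'²−z²)/2L = -0.0172
  θ1 = atan2(B,A) + arccos(C/0.3367) = 0.4365
φ2=120.0° → target in arm frame (-0.0823, 0.0898)
  e−x'=0.1723;  (l²−L²−(e−x')²−y'²−z²)/2L = -0.0378
  √(A²+B²)=0.3564;  θ2 = -1.0662+1.6769 ≈ 0.6108
φ3=240.0° → target in arm frame (0.1189, 0.0264)
  e−x'=-0.0289;  (l²−L²−(e−x')²−y'²−z²)/2L = 0.0528
  γ=atan2(-0.3120,-0.0289)=-1.6633;  ψ=arccos(0.1685)=1.4015;  θ3=γ+ψ≈-0.2618

θ₁ = 0.4365, θ₂ = 0.6108, θ₃ = -0.2618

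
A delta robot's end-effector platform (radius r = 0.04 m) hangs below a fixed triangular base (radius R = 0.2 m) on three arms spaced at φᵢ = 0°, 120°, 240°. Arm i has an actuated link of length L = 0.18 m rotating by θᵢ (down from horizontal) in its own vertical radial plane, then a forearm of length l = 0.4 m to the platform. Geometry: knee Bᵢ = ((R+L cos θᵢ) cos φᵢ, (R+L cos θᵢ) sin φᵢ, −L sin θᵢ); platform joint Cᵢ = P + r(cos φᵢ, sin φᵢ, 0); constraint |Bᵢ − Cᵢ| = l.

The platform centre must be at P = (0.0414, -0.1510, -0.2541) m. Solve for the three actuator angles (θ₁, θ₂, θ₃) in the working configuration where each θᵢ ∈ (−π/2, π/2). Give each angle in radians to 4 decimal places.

rotate P by −φ1: (0.0414, -0.1510, -0.2541)
  A cos θ + B sin θ = C:  0.1186·cos θ + -0.2541·sin θ = 0.0727
  γ=atan2(-0.2541,0.1186)=-1.1341;  ψ=arccos(0.2592)=1.3086;  θ1=γ+ψ≈0.1745
arm 2 (φ=120.0°): x'=-0.1515, y'=0.0396
  A cos θ + B sin θ = C:  0.3115·cos θ + -0.2541·sin θ = -0.0988
  γ=atan2(-0.2541,0.3115)=-0.6843;  ψ=arccos(-0.2457)=1.8190;  θ2=γ+ψ≈1.1347
φ3=240.0° → target in arm frame (0.1101, 0.1114)
  e−x'=0.0499;  (l²−L²−(e−x')²−y'²−z²)/2L = 0.1337
  γ=atan2(-0.2541,0.0499)=-1.3768;  ψ=arccos(0.5164)=1.0282;  θ3=γ+ψ≈-0.3486

θ₁ = 0.1745, θ₂ = 1.1347, θ₃ = -0.3486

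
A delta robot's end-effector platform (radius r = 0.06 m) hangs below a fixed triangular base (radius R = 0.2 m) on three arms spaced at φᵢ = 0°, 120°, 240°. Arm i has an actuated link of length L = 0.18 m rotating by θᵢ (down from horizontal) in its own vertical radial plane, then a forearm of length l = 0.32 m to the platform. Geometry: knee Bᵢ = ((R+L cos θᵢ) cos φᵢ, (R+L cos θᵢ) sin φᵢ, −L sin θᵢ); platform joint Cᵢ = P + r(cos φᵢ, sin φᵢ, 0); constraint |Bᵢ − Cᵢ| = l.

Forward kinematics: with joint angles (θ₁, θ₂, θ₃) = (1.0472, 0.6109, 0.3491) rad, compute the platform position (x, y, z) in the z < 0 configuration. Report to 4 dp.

(-0.0737, -0.0248, -0.2535)

φ1=0.0°: virtual centre (0.2300, 0.0000, -0.1559), radius l
centre 2 = (0.2874·cos120.0°, 0.2874·sin120.0°, -0.1032) = (-0.1437, 0.2489, -0.1032)
φ3=240.0°: virtual centre (-0.1546, -0.2677, -0.0616), radius l
eliminate P² terms by subtracting sphere 1 from 2 and 3
plane₁₂: -0.7474x+0.4979y+0.1053z = 0.0161
det = 0.7831;  x = -0.0251+0.1919z,  y = -0.0054+0.0766z
sphere 1 gives Az²+Bz+C=0 with A=1.0427, B=0.2131, C=-0.0130;  B²−4AC=0.0996;  roots -0.2535, 0.0492;  negative root z = -0.2535
x = -0.0737, y = -0.0248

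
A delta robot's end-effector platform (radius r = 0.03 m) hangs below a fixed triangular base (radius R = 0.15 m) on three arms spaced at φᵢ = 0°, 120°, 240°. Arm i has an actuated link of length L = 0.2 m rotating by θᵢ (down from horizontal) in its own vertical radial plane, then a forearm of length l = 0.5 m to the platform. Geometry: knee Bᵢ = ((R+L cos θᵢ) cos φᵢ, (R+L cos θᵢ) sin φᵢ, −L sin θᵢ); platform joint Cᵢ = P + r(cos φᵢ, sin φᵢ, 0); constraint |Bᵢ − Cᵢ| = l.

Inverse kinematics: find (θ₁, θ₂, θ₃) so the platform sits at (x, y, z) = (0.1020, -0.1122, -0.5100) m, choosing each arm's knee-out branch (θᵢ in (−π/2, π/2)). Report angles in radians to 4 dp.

θ₁ = 0.3491, θ₂ = 1.0473, θ₃ = 0.5235

arm 1 (φ=0.0°): x'=0.1020, y'=-0.1122
  e−x'=0.0180;  (l²−L²−(e−x')²−y'²−z²)/2L = -0.1575
  γ=atan2(-0.5100,0.0180)=-1.5355;  ψ=arccos(-0.3087)=1.8846;  θ1=γ+ψ≈0.3491
arm 2 (φ=120.0°): x'=-0.1482, y'=-0.0322
  e−x'=0.2682;  (l²−L²−(e−x')²−y'²−z²)/2L = -0.3076
  θ2 = atan2(B,A) + arccos(C/0.5762) = 1.0473
rotate P by −φ3: (0.0462, 0.1444, -0.5100)
  A=0.0738, B=-0.5100, C=(l²−L²−A²−y'²−z²)/(2L)=-0.1910
  θ3 = atan2(B,A) + arccos(C/0.5153) = 0.5235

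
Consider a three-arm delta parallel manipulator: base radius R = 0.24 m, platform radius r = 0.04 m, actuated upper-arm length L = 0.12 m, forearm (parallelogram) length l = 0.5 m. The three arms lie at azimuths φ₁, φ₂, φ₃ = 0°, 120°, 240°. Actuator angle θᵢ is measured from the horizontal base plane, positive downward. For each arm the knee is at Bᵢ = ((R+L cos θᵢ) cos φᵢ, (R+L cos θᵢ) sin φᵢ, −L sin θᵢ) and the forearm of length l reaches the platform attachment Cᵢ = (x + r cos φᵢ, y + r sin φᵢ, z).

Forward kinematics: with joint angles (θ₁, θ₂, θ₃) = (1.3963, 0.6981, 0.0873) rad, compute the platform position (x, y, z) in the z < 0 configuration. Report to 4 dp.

arm 1 at φ=0.0°: e+L cos θ1 = 0.2208;  O1 = (0.2208, 0.0000, -0.1182)
arm 2 at φ=120.0°: e+L cos θ2 = 0.2919;  O2 = (-0.1460, 0.2528, -0.0771)
φ3=240.0°: virtual centre (-0.1598, -0.2767, -0.0105), radius l
subtract pairs → two planes through P
[-0.7336 0.5056 0.0821]·P = 0.0284;  [-0.7612 -0.5535 0.2154]·P = 0.0395
Cramer: x(z) = -0.0451+0.1952z;  y(z) = -0.0093+0.1208z
into |P−O₁|² = l²: 1.0527z² + 0.1303z + -0.1652 = 0;  Δ = 0.7126;  z = -0.4628 or 0.3391 → z<0 root = -0.4628
x = -0.1355, y = -0.0652

(-0.1355, -0.0652, -0.4628)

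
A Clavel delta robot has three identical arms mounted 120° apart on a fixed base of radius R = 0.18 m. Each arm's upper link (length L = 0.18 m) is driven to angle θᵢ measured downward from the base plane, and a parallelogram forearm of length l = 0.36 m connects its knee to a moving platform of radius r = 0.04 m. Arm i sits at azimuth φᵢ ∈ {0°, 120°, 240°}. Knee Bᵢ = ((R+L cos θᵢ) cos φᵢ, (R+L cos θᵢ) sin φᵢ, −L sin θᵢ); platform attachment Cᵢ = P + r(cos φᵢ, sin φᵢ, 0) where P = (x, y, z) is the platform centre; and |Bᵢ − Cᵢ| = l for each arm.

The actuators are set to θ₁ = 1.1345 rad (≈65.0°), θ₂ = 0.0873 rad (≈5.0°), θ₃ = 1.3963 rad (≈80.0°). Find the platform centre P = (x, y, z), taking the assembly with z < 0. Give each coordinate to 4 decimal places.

(-0.0469, 0.1702, -0.3406)

arm 1 at φ=0.0°: (R−r)+L cos θ1 = 0.2161;  S1 = (0.2161, 0.0000, -0.1631)
φ2=120.0°: virtual centre (-0.1597, 0.2765, -0.0157), radius l
S3 = (0.1713·cos240.0°, 0.1713·sin240.0°, -0.1773) = (-0.0856, -0.1483, -0.1773)
subtract pairs → two planes through P
linear system: -0.7514x+0.5531y = 0.0289−0.2949z; -0.6034x+-0.2966y = -0.0125−-0.0283z
det = 0.5566;  x = -0.0029+0.1291z,  y = 0.0483+-0.3578z
sphere 1 gives Az²+Bz+C=0 with A=1.1447, B=0.2352, C=-0.0527;  B²−4AC=0.2966;  roots -0.3406, 0.1351;  negative root z = -0.3406
x = -0.0469, y = 0.1702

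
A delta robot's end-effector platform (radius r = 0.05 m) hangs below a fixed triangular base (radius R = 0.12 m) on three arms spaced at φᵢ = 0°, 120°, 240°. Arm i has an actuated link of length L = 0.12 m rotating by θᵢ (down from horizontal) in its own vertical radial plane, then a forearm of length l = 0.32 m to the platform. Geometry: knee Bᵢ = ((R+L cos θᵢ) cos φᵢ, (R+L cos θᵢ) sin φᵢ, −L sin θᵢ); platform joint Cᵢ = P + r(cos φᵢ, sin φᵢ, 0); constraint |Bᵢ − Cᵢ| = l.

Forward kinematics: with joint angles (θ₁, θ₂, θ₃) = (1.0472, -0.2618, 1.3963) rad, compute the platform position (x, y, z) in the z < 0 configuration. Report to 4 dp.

(-0.0487, 0.1950, -0.2840)

arm 1 at φ=0.0°: e+L cos θ1 = 0.1300;  centre 1 = (0.1300, 0.0000, -0.1039)
centre 2 = (0.1859·cos120.0°, 0.1859·sin120.0°, 0.0311) = (-0.0930, 0.1610, 0.0311)
arm 3 at φ=240.0°: e+L cos θ3 = 0.0908;  centre 3 = (-0.0454, -0.0787, -0.1182)
subtract pairs → two planes through P
linear system: -0.4459x+0.3220y = 0.0078−0.2700z; -0.3508x+-0.1573y = -0.0055−-0.0285z
det = 0.1831;  x = 0.0029+0.1818z,  y = 0.0283+-0.5866z
into |P−centre ₁|² = l²: 1.3772z² + 0.1284z + -0.0746 = 0;  Δ = 0.4277;  z = -0.2840 or 0.1908 → z<0 root = -0.2840
x = -0.0487, y = 0.1950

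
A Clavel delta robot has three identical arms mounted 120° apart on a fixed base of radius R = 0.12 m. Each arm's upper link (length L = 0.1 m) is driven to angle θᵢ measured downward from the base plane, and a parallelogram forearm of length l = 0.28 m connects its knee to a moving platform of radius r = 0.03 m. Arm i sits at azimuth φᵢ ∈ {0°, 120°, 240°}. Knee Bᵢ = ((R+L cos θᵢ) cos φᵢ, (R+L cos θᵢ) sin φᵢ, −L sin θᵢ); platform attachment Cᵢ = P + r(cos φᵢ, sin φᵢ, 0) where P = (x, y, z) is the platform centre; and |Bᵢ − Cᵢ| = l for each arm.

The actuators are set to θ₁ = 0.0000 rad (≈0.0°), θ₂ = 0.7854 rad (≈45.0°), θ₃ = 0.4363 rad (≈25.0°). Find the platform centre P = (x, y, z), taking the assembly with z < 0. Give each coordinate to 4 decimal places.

arm 1 at φ=0.0°: (R−r)+L cos θ1 = 0.1900;  S1 = (0.1900, 0.0000, 0.0000)
arm 2 at φ=120.0°: (R−r)+L cos θ2 = 0.1607;  S2 = (-0.0804, 0.1392, -0.0707)
arm 3 at φ=240.0°: (R−r)+L cos θ3 = 0.1806;  S3 = (-0.0903, -0.1564, -0.0423)
|S₂|²−|S₁|² = -0.0053;  |S₃|²−|S₁|² = -0.0017
[-0.5407 0.2784 -0.1414]·P = -0.0053;  [-0.5606 -0.3129 -0.0845]·P = -0.0017
Cramer: x(z) = 0.0065-0.2084z;  y(z) = -0.0063+0.1033z
sphere 1 gives Az²+Bz+C=0 with A=1.0541, B=0.0752, C=-0.0447;  B²−4AC=0.1941;  roots -0.2446, 0.1733;  negative root z = -0.2446
x = 0.0575, y = -0.0315

(0.0575, -0.0315, -0.2446)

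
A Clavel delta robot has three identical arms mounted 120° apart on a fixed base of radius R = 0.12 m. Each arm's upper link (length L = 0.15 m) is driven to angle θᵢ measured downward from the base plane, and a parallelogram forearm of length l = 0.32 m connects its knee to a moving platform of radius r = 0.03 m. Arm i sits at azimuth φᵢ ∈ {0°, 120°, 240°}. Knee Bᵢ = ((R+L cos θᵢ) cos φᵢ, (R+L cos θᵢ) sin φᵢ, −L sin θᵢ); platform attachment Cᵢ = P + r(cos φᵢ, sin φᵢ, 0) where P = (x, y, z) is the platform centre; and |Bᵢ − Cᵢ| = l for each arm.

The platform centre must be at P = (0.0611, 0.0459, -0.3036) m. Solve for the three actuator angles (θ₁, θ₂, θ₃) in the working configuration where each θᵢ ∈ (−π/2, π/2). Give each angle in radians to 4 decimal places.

θ₁ = 0.2620, θ₂ = 0.5237, θ₃ = 0.8727

arm 1 (φ=0.0°): x'=0.0611, y'=0.0459
  A=0.0289, B=-0.3036, C=(l²−L²−A²−y'²−z²)/(2L)=-0.0507
  √(A²+B²)=0.3050;  θ1 = -1.4759+1.7379 ≈ 0.2620
arm 2 (φ=120.0°): x'=0.0092, y'=-0.0759
  A cos θ + B sin θ = C:  0.0808·cos θ + -0.3036·sin θ = -0.0819
  θ2 = atan2(B,A) + arccos(C/0.3142) = 0.5237
rotate P by −φ3: (-0.0703, 0.0300, -0.3036)
  A=0.1603, B=-0.3036, C=(l²−L²−A²−y'²−z²)/(2L)=-0.1296
  √(A²+B²)=0.3433;  θ3 = -1.0850+1.9577 ≈ 0.8727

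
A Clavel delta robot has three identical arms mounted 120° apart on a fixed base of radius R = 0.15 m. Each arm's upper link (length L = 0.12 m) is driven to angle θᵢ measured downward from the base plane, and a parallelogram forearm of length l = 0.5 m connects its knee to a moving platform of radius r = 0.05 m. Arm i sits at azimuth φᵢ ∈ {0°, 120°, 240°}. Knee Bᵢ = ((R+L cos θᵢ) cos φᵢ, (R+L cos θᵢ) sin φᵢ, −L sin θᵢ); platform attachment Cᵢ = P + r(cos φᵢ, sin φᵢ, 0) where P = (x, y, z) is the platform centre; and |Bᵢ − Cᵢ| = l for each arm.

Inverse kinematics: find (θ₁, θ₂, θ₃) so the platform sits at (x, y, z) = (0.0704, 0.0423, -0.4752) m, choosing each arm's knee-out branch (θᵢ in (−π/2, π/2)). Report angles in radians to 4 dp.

φ1=0.0° → target in arm frame (0.0704, 0.0423)
  e−x'=0.0296;  (l²−L²−(e−x')²−y'²−z²)/2L = 0.0297
  √(A²+B²)=0.4761;  θ1 = -1.5086+1.5085 ≈ -0.0001
φ2=120.0° → target in arm frame (0.0014, -0.0821)
  A cos θ + B sin θ = C:  0.0986·cos θ + -0.4752·sin θ = -0.0278
  √(A²+B²)=0.4853;  θ2 = -1.3663+1.6281 ≈ 0.2619
rotate P by −φ3: (-0.0718, 0.0398, -0.4752)
  A=0.1718, B=-0.4752, C=(l²−L²−A²−y'²−z²)/(2L)=-0.0889
  √(A²+B²)=0.5053;  θ3 = -1.2238+1.7476 ≈ 0.5237

θ₁ = -0.0001, θ₂ = 0.2619, θ₃ = 0.5237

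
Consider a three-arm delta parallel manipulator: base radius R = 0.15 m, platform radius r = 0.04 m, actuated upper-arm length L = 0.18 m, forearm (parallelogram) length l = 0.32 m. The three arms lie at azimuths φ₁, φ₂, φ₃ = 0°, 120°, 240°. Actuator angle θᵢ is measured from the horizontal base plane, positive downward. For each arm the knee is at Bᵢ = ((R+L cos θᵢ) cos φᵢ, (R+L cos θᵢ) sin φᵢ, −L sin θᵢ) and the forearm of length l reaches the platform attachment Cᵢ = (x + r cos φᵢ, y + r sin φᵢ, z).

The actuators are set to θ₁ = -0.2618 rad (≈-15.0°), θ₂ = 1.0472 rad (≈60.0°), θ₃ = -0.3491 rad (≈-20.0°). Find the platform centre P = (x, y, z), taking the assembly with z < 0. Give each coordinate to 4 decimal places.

arm 1 at φ=0.0°: ρ1 = 0.2839;  S1 = (0.2839, 0.0000, 0.0466)
arm 2 at φ=120.0°: ρ2 = 0.2000;  S2 = (-0.1000, 0.1732, -0.1559)
φ3=240.0°: virtual centre (-0.1396, -0.2417, 0.0616), radius l
eliminate P² terms by subtracting sphere 1 from 2 and 3
plane₁₂: -0.7677x+0.3464y+-0.4049z = -0.0185
det = 0.6646;  x = 0.0140+-0.2790z,  y = -0.0223+0.5507z
sphere 1 gives Az²+Bz+C=0 with A=1.3811, B=0.0329, C=-0.0269;  B²−4AC=0.1496;  roots -0.1519, 0.1281;  negative root z = -0.1519
x = 0.0564, y = -0.1060

(0.0564, -0.1060, -0.1519)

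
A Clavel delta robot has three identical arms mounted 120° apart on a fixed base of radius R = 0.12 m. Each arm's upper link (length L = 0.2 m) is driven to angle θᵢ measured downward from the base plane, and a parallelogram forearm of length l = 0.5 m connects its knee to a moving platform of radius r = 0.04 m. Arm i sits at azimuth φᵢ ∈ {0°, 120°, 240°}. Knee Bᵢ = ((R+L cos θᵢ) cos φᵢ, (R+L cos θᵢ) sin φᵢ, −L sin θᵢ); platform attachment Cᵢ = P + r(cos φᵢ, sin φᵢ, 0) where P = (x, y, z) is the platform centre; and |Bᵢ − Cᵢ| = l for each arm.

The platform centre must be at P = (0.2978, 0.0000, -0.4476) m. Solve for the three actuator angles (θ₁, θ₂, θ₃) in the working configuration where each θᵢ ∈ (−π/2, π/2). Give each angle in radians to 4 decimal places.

θ₁ = -0.2620, θ₂ = 1.0471, θ₃ = 1.0471

arm 1 (φ=0.0°): x'=0.2978, y'=0.0000
  A cos θ + B sin θ = C:  -0.2178·cos θ + -0.4476·sin θ = -0.0945
  √(A²+B²)=0.4978;  θ1 = -2.0237+1.7617 ≈ -0.2620
arm 2 (φ=120.0°): x'=-0.1489, y'=-0.2579
  e−x'=0.2289;  (l²−L²−(e−x')²−y'²−z²)/2L = -0.2731
  √(A²+B²)=0.5027;  θ2 = -1.0981+2.1452 ≈ 1.0471
arm 3 (φ=240.0°): x'=-0.1489, y'=0.2579
  A cos θ + B sin θ = C:  0.2289·cos θ + -0.4476·sin θ = -0.2731
  θ3 = atan2(B,A) + arccos(C/0.5027) = 1.0471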